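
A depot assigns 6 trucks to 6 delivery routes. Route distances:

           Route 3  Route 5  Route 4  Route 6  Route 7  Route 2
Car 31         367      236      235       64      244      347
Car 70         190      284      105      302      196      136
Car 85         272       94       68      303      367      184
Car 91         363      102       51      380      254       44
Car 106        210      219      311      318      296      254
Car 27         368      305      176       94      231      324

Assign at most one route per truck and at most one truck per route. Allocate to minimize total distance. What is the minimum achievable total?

Minimum total: 748 km

Optimal: Car 31→Route 6 (64 km), Car 70→Route 4 (105 km), Car 85→Route 5 (94 km), Car 91→Route 2 (44 km), Car 106→Route 3 (210 km), Car 27→Route 7 (231 km) — total 64+105+94+44+210+231 = 748 km.
Column-greedy (each route in turn goes to its cheapest remaining truck) gives 884 km, worse by 136.
Next-best assignment: Car 31→Route 6, Car 70→Route 7, Car 85→Route 5, Car 91→Route 2, Car 106→Route 3, Car 27→Route 4 = 784 km.
No other one-to-one assignment undercuts 748 km.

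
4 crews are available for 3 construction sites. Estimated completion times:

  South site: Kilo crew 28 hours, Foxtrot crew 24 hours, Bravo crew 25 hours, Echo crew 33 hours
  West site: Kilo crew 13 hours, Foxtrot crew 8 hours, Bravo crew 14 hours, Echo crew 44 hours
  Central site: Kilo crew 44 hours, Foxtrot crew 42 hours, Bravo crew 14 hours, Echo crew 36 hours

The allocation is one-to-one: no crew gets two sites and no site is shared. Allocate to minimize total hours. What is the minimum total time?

This is a one-to-one assignment (minimum-cost bipartite matching).
Optimal: Kilo crew→South site (28 hours), Foxtrot crew→West site (8 hours), Bravo crew→Central site (14 hours) — total 28+8+14 = 50 hours.
Column-greedy (each site in turn goes to its cheapest remaining crew) gives 51 hours, worse by 1.
Next-best assignment: Foxtrot crew→South site, Kilo crew→West site, Bravo crew→Central site = 51 hours.
Swapping Kilo crew↔Bravo crew (Kilo crew→Central site 44 hours, Bravo crew→South site 25 hours) adds 27.
Checked against all permutations: 50 hours is optimal.

Minimum total: 50 hours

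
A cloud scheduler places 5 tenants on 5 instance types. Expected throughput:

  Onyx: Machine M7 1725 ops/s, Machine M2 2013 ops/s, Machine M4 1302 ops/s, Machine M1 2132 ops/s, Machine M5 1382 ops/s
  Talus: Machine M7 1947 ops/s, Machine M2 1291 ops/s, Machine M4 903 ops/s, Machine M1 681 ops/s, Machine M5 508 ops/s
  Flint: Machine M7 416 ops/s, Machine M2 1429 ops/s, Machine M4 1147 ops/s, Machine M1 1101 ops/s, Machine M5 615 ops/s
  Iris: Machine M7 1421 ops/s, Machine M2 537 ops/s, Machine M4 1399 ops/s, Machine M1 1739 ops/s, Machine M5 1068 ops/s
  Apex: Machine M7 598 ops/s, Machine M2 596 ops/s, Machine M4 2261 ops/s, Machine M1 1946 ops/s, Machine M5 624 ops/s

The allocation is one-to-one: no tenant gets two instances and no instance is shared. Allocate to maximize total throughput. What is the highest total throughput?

Max total: 8837 ops/s

Optimal: Onyx→Machine M1 (2132 ops/s), Talus→Machine M7 (1947 ops/s), Flint→Machine M2 (1429 ops/s), Iris→Machine M5 (1068 ops/s), Apex→Machine M4 (2261 ops/s) — total 2132+1947+1429+1068+2261 = 8837 ops/s.
Column-greedy (each instance in turn goes to its best remaining tenant) gives 8575 ops/s, worse by 262.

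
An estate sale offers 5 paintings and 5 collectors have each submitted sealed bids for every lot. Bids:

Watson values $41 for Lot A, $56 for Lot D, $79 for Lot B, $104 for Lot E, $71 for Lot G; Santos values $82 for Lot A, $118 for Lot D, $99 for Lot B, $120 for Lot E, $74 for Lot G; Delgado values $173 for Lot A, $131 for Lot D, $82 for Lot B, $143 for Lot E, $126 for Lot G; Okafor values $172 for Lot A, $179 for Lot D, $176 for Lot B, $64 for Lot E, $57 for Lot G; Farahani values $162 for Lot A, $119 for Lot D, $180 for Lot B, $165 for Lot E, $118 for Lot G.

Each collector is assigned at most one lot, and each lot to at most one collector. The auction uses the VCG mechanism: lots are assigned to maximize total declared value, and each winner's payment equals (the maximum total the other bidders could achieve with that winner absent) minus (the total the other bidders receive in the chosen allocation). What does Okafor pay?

Efficient allocation: Watson→Lot G ($71), Santos→Lot E ($120), Delgado→Lot A ($173), Okafor→Lot D ($179), Farahani→Lot B ($180); total welfare W = $723.
Okafor receives Lot D at value $179, so the others get W − 179 = $544.
Without Okafor: best allocation of the remaining 4 bidders over all 5 lots is Watson→Lot E ($104), Santos→Lot D ($118), Delgado→Lot A ($173), Farahani→Lot B ($180), total $575.
VCG payment = (others' best without Okafor) − (others' welfare with Okafor) = 575 − 544 = $31.

Okafor pays $31.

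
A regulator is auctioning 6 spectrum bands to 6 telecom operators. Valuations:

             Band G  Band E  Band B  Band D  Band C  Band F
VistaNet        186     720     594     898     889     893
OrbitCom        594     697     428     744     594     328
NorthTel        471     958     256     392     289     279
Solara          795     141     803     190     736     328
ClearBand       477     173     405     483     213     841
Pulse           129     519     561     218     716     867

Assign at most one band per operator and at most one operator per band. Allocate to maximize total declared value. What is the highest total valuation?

Maximum total: $4810M

Optimal: VistaNet→Band D ($898M), OrbitCom→Band G ($594M), NorthTel→Band E ($958M), Solara→Band B ($803M), ClearBand→Band F ($841M), Pulse→Band C ($716M) — total 898+594+958+803+841+716 = $4810M.
Next-best assignment: VistaNet→Band C, OrbitCom→Band D, NorthTel→Band E, Solara→Band G, ClearBand→Band F, Pulse→Band B = $4788M.
Swapping NorthTel↔OrbitCom (NorthTel→Band G $471M, OrbitCom→Band E $697M) loses 384.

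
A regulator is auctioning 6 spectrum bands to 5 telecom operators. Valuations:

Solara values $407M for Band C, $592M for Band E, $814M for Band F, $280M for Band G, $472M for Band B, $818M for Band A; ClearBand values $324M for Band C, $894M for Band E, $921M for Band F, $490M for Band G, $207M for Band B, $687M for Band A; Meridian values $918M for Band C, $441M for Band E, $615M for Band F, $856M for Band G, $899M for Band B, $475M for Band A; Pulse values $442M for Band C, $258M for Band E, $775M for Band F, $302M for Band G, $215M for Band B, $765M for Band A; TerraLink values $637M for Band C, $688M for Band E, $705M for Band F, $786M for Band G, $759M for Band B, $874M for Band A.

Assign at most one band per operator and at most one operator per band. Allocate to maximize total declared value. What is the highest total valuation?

Optimal: Solara→Band A ($818M), ClearBand→Band E ($894M), Meridian→Band C ($918M), Pulse→Band F ($775M), TerraLink→Band G ($786M) — total 818+894+918+775+786 = $4191M.
Column-greedy (each band in turn goes to its best remaining operator) gives $3627M, worse by 564.
Next-best assignment: Solara→Band F, ClearBand→Band E, Meridian→Band C, Pulse→Band A, TerraLink→Band G = $4177M.
Swapping Meridian↔Pulse (Meridian→Band F $615M, Pulse→Band C $442M) loses 636.
No other one-to-one assignment exceeds $4191M.

Maximum total: $4191M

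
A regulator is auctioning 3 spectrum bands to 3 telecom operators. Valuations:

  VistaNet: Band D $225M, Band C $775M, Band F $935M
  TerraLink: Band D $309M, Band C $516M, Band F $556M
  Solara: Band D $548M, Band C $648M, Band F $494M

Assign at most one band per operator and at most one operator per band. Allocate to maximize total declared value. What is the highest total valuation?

Optimal: VistaNet→Band F ($935M), TerraLink→Band C ($516M), Solara→Band D ($548M) — total 935+516+548 = $1999M.
Column-greedy (each band in turn goes to its best remaining operator) gives $1879M, worse by 120.
Next-best assignment: VistaNet→Band F, TerraLink→Band D, Solara→Band C = $1892M.
Swapping VistaNet↔Solara (VistaNet→Band D $225M, Solara→Band F $494M) loses 764.
No other one-to-one assignment exceeds $1999M.

Maximum total: $1999M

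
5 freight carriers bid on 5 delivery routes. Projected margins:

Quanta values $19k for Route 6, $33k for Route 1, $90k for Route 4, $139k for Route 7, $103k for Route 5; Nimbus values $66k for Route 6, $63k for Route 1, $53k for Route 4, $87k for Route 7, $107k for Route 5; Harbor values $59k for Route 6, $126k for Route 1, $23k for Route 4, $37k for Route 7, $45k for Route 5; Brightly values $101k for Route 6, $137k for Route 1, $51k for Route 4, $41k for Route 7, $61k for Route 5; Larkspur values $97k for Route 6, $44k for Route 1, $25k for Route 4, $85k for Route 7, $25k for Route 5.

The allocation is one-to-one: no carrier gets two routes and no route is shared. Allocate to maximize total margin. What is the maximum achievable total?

This is a one-to-one assignment (maximum-weight bipartite matching).
Optimal: Quanta→Route 7 ($139k), Nimbus→Route 5 ($107k), Harbor→Route 1 ($126k), Brightly→Route 4 ($51k), Larkspur→Route 6 ($97k) — total 139+107+126+51+97 = $520k.
Column-greedy (each route in turn goes to its best remaining carrier) gives $429k, worse by 91.
Next-best assignment: Quanta→Route 4, Nimbus→Route 5, Harbor→Route 1, Brightly→Route 6, Larkspur→Route 7 = $509k.
Checked against all permutations: $520k is optimal.

Max total: $520k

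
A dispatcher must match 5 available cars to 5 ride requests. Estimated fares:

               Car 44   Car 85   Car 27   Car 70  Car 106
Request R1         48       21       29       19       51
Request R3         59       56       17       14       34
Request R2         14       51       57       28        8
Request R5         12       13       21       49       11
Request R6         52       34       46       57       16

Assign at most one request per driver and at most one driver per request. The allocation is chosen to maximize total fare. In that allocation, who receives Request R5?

Car 70 receives Request R5.

This is the linear assignment problem.
Optimal: Car 44→Request R6 ($52), Car 85→Request R3 ($56), Car 27→Request R2 ($57), Car 70→Request R5 ($49), Car 106→Request R1 ($51) — total 52+56+57+49+51 = $265.
Column-greedy (each request in turn goes to its best remaining driver) gives $250, worse by 15.
No other one-to-one assignment exceeds $265.
Car 70's own top request is Request R6 ($57), but forcing Car 70→Request R6 and reassigning the rest optimally gives only $239 — worse by 26.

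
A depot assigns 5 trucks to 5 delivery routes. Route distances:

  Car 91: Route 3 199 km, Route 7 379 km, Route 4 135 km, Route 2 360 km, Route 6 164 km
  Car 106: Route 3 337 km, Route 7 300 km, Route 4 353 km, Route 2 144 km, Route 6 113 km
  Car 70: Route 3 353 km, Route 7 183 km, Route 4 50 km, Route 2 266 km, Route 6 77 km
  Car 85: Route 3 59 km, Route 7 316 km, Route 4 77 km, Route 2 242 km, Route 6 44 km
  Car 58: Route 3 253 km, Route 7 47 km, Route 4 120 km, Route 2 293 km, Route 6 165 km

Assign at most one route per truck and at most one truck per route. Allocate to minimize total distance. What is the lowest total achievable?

Optimal: Car 91→Route 4 (135 km), Car 106→Route 2 (144 km), Car 70→Route 6 (77 km), Car 85→Route 3 (59 km), Car 58→Route 7 (47 km) — total 135+144+77+59+47 = 462 km.
Min-entry greedy (repeatedly take the single cheapest remaining cell) gives 484 km, worse by 22.
Next-best assignment: Car 91→Route 6, Car 106→Route 2, Car 70→Route 4, Car 85→Route 3, Car 58→Route 7 = 464 km.
Swapping Car 106↔Car 85 (Car 106→Route 3 337 km, Car 85→Route 2 242 km) adds 376.
No other one-to-one assignment undercuts 462 km.

Minimum total: 462 km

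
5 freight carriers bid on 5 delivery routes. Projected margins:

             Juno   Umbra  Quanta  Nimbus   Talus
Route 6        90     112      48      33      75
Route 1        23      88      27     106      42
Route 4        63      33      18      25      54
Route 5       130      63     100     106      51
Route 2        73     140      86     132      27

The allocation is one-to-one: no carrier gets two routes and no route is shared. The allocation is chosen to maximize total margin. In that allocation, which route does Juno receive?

Optimal: Juno→Route 6 ($90k), Umbra→Route 2 ($140k), Quanta→Route 5 ($100k), Nimbus→Route 1 ($106k), Talus→Route 4 ($54k) — total 90+140+100+106+54 = $490k.
Next-best assignment: Juno→Route 5, Umbra→Route 6, Quanta→Route 2, Nimbus→Route 1, Talus→Route 4 = $488k.
Juno's own top route is Route 5 ($130k), but forcing Juno→Route 5 and reassigning the rest optimally gives only $488k — worse by 2.

Juno receives Route 6.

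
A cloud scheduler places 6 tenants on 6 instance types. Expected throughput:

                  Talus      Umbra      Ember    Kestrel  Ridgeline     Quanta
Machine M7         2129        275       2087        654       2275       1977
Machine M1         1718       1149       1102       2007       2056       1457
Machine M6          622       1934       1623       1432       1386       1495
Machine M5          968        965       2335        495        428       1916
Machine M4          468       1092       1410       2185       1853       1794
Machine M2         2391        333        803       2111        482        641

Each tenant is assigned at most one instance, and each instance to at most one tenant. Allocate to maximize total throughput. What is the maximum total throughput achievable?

Max total: 12878 ops/s

Optimal: Talus→Machine M2 (2391 ops/s), Umbra→Machine M6 (1934 ops/s), Ember→Machine M5 (2335 ops/s), Kestrel→Machine M4 (2185 ops/s), Ridgeline→Machine M1 (2056 ops/s), Quanta→Machine M7 (1977 ops/s) — total 2391+1934+2335+2185+2056+1977 = 12878 ops/s.
Max-entry greedy (repeatedly take the single best remaining cell) gives 12577 ops/s, worse by 301.
Next-best assignment: Talus→Machine M2, Umbra→Machine M6, Ember→Machine M5, Kestrel→Machine M1, Ridgeline→Machine M7, Quanta→Machine M4 = 12736 ops/s.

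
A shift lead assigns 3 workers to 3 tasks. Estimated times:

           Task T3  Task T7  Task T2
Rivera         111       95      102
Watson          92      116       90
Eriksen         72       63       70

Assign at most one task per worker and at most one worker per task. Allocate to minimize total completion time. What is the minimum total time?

Min total: 257 min

Optimal: Rivera→Task T7 (95 min), Watson→Task T3 (92 min), Eriksen→Task T2 (70 min) — total 95+92+70 = 257 min.
Min-entry greedy (repeatedly take the single cheapest remaining cell) gives 264 min, worse by 7.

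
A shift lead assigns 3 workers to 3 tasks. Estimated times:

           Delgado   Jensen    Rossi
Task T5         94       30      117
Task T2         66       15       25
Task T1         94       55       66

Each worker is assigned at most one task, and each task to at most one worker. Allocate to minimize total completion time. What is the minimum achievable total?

Minimum total: 149 min

This is the linear assignment problem.
Optimal: Delgado→Task T1 (94 min), Jensen→Task T5 (30 min), Rossi→Task T2 (25 min) — total 94+30+25 = 149 min.
Min-entry greedy (repeatedly take the single cheapest remaining cell) gives 175 min, worse by 26.
Next-best assignment: Delgado→Task T2, Jensen→Task T5, Rossi→Task T1 = 162 min.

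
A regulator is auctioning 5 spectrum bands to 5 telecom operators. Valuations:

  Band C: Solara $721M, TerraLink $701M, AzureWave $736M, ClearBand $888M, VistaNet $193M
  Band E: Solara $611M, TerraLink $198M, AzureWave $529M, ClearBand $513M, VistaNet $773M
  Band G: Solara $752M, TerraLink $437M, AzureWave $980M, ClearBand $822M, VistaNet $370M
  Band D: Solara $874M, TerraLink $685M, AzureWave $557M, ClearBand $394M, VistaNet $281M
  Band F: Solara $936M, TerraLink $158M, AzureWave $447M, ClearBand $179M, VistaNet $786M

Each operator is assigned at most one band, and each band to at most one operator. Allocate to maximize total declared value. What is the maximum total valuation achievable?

Max total: $4262M

Optimal: Solara→Band F ($936M), TerraLink→Band D ($685M), AzureWave→Band G ($980M), ClearBand→Band C ($888M), VistaNet→Band E ($773M) — total 936+685+980+888+773 = $4262M.
Row-greedy (each operator in turn takes its best remaining band) gives $3411M, worse by 851.
Swapping Solara↔ClearBand (Solara→Band C $721M, ClearBand→Band F $179M) loses 924.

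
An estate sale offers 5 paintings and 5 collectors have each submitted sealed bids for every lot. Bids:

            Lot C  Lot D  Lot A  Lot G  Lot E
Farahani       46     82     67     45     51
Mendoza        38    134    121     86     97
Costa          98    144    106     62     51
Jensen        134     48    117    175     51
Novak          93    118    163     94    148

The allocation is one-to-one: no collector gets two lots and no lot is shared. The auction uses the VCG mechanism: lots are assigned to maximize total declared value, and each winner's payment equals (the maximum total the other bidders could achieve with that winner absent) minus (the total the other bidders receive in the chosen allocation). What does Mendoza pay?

Mendoza pays $21.

Efficient allocation: Farahani→Lot C ($46), Mendoza→Lot A ($121), Costa→Lot D ($144), Jensen→Lot G ($175), Novak→Lot E ($148); total welfare W = $634.
Mendoza receives Lot A at value $121, so the others get W − 121 = $513.
Without Mendoza: best allocation of the remaining 4 bidders over all 5 lots is Farahani→Lot A ($67), Costa→Lot D ($144), Jensen→Lot G ($175), Novak→Lot E ($148), total $534.
VCG payment = (others' best without Mendoza) − (others' welfare with Mendoza) = 534 − 513 = $21.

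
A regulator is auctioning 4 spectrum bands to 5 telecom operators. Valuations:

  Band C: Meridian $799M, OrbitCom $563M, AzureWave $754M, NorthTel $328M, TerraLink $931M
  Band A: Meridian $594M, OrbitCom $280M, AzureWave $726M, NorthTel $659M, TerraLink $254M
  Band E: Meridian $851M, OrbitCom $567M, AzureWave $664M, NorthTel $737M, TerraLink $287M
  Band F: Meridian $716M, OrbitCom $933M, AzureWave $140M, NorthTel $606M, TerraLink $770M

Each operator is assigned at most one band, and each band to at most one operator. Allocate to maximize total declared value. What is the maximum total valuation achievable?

Maximum total: $3441M

Optimal: TerraLink→Band C ($931M), AzureWave→Band A ($726M), Meridian→Band E ($851M), OrbitCom→Band F ($933M) — total 931+726+851+933 = $3441M.
Row-greedy (each operator in turn takes its best remaining band) gives $3197M, worse by 244.
Checked against all permutations: $3441M is optimal.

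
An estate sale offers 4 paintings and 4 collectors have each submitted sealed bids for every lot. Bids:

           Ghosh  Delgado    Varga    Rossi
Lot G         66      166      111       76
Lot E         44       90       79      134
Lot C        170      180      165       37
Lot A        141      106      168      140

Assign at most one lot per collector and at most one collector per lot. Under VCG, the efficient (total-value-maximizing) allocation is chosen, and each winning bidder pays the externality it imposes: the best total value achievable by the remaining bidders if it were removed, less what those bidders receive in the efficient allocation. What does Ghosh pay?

Efficient allocation: Ghosh→Lot C ($170), Delgado→Lot G ($166), Varga→Lot A ($168), Rossi→Lot E ($134); total welfare W = $638.
Ghosh receives Lot C at value $170, so the others get W − 170 = $468.
Without Ghosh: best allocation of the remaining 3 bidders over all 4 lots is Delgado→Lot C ($180), Varga→Lot A ($168), Rossi→Lot E ($134), total $482.
VCG payment = (others' best without Ghosh) − (others' welfare with Ghosh) = 482 − 468 = $14.

Ghosh pays $14.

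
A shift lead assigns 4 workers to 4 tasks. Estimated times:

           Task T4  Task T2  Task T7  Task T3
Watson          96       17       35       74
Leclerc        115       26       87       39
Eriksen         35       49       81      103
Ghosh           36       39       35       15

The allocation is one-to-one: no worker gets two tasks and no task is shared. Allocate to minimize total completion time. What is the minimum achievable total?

Min total: 111 min

Optimal: Watson→Task T7 (35 min), Leclerc→Task T2 (26 min), Eriksen→Task T4 (35 min), Ghosh→Task T3 (15 min) — total 35+26+35+15 = 111 min.
Column-greedy (each task in turn goes to its cheapest remaining worker) gives 126 min, worse by 15.
No other one-to-one assignment undercuts 111 min.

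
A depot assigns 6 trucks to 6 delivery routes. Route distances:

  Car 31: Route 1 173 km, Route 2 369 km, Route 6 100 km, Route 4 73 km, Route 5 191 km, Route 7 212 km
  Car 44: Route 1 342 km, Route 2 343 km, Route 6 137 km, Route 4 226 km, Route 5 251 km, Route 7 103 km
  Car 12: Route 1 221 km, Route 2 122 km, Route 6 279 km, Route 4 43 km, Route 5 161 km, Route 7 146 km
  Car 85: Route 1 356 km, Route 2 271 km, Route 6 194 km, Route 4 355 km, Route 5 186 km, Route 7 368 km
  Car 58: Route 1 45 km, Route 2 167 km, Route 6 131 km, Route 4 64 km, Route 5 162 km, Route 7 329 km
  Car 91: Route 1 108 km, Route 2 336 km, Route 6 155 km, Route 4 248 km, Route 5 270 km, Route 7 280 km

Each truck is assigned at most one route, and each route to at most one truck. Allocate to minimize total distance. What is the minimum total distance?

Min total: 683 km

Optimal: Car 31→Route 6 (100 km), Car 44→Route 7 (103 km), Car 12→Route 2 (122 km), Car 85→Route 5 (186 km), Car 58→Route 4 (64 km), Car 91→Route 1 (108 km) — total 100+103+122+186+64+108 = 683 km.
Column-greedy (each route in turn goes to its cheapest remaining truck) gives 959 km, worse by 276.
Next-best assignment: Car 31→Route 4, Car 44→Route 7, Car 12→Route 2, Car 85→Route 5, Car 58→Route 1, Car 91→Route 6 = 684 km.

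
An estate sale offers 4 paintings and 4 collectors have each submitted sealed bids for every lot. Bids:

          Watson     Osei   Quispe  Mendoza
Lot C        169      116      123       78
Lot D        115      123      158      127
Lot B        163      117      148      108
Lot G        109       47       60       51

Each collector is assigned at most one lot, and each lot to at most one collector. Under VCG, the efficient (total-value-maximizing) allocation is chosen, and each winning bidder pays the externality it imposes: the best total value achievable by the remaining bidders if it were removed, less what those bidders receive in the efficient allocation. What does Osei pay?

Osei pays $60.

Efficient allocation: Watson→Lot G ($109), Osei→Lot C ($116), Quispe→Lot B ($148), Mendoza→Lot D ($127); total welfare W = $500.
Osei receives Lot C at value $116, so the others get W − 116 = $384.
Without Osei: best allocation of the remaining 3 bidders over all 4 lots is Watson→Lot C ($169), Quispe→Lot B ($148), Mendoza→Lot D ($127), total $444.
VCG payment = (others' best without Osei) − (others' welfare with Osei) = 444 − 384 = $60.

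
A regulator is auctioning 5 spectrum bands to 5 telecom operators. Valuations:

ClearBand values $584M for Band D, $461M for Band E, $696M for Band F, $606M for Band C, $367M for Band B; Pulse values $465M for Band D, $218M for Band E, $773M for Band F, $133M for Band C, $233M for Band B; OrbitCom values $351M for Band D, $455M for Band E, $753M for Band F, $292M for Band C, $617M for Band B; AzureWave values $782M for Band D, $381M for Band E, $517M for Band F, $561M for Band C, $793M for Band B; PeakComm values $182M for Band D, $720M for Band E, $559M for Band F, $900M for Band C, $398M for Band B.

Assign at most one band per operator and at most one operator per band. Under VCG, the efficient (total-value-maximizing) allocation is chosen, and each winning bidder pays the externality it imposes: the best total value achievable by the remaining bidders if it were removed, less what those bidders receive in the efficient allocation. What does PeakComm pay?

PeakComm pays $145M.

Efficient allocation: ClearBand→Band E ($461M), Pulse→Band F ($773M), OrbitCom→Band B ($617M), AzureWave→Band D ($782M), PeakComm→Band C ($900M); total welfare W = $3533M.
PeakComm receives Band C at value $900M, so the others get W − 900 = $2633M.
Without PeakComm: best allocation of the remaining 4 bidders over all 5 bands is ClearBand→Band C ($606M), Pulse→Band F ($773M), OrbitCom→Band B ($617M), AzureWave→Band D ($782M), total $2778M.
VCG payment = (others' best without PeakComm) − (others' welfare with PeakComm) = 2778 − 2633 = $145M.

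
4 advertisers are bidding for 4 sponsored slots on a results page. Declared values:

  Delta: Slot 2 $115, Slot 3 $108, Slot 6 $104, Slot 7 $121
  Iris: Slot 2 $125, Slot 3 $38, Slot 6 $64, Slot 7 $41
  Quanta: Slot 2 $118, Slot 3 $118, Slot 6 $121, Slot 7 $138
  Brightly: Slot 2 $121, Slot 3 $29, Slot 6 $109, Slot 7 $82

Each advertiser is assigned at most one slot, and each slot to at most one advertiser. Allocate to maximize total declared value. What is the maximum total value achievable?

Maximum total: $480

This is a one-to-one assignment (maximum-weight bipartite matching).
Optimal: Delta→Slot 3 ($108), Iris→Slot 2 ($125), Quanta→Slot 7 ($138), Brightly→Slot 6 ($109) — total 108+125+138+109 = $480.
Row-greedy (each advertiser in turn takes its best remaining slot) gives $396, worse by 84.
Every other assignment is strictly worse.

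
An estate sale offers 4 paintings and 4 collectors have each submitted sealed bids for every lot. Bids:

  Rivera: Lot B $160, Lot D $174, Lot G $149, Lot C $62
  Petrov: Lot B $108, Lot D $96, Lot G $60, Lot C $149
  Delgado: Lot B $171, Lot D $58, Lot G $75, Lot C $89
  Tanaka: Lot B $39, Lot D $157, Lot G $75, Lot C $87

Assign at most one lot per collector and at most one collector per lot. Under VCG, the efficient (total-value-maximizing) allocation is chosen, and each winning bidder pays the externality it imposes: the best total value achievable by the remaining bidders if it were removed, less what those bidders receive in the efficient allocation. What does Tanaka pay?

Tanaka pays $25.

Efficient allocation: Rivera→Lot G ($149), Petrov→Lot C ($149), Delgado→Lot B ($171), Tanaka→Lot D ($157); total welfare W = $626.
Tanaka receives Lot D at value $157, so the others get W − 157 = $469.
Without Tanaka: best allocation of the remaining 3 bidders over all 4 lots is Rivera→Lot D ($174), Petrov→Lot C ($149), Delgado→Lot B ($171), total $494.
VCG payment = (others' best without Tanaka) − (others' welfare with Tanaka) = 494 − 469 = $25.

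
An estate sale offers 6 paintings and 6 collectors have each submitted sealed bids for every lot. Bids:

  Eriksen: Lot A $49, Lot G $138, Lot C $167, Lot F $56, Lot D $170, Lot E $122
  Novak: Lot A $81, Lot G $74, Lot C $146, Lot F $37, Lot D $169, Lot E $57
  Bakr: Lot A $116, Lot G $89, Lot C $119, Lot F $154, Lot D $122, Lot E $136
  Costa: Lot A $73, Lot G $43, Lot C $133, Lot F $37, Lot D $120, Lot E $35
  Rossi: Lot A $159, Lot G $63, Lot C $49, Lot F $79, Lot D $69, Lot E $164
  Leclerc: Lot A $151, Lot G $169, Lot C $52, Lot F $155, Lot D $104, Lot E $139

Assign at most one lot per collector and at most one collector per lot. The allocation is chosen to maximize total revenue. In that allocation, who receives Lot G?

Eriksen receives Lot G.

Treat this as an assignment problem: match each collector to one lot.
Optimal: Eriksen→Lot G ($138), Novak→Lot D ($169), Bakr→Lot F ($154), Costa→Lot C ($133), Rossi→Lot E ($164), Leclerc→Lot A ($151) — total 138+169+154+133+164+151 = $909.
Row-greedy (each collector in turn takes its best remaining lot) gives $876, worse by 33.
Swapping Costa↔Bakr (Costa→Lot F $37, Bakr→Lot C $119) loses 131.
No other one-to-one assignment exceeds $909.
Eriksen's own top lot is Lot D ($170), but forcing Eriksen→Lot D and reassigning the rest optimally gives only $876 — worse by 33.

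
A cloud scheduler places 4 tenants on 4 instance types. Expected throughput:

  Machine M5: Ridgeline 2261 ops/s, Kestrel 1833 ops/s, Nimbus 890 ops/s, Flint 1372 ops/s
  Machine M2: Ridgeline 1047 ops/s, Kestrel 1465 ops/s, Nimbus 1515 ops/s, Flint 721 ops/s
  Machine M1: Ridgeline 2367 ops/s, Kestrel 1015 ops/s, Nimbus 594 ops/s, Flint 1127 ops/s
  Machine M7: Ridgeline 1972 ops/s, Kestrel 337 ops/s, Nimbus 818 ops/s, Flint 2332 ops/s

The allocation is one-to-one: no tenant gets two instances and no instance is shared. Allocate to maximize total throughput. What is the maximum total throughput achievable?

Max total: 8047 ops/s

Optimal: Ridgeline→Machine M1 (2367 ops/s), Kestrel→Machine M5 (1833 ops/s), Nimbus→Machine M2 (1515 ops/s), Flint→Machine M7 (2332 ops/s) — total 2367+1833+1515+2332 = 8047 ops/s.
Column-greedy (each instance in turn goes to its best remaining tenant) gives 5240 ops/s, worse by 2807.
Swapping Flint↔Kestrel (Flint→Machine M5 1372 ops/s, Kestrel→Machine M7 337 ops/s) loses 2456.
Checked against all permutations: 8047 ops/s is optimal.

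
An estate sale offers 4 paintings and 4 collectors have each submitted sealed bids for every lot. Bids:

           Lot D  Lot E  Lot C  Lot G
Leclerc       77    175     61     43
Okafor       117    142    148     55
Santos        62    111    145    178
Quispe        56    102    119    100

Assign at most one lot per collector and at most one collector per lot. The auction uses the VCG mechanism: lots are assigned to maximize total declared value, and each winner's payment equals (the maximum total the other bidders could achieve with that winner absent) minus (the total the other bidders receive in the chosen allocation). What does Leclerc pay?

Leclerc pays $25.

Efficient allocation: Leclerc→Lot E ($175), Okafor→Lot D ($117), Santos→Lot G ($178), Quispe→Lot C ($119); total welfare W = $589.
Leclerc receives Lot E at value $175, so the others get W − 175 = $414.
Without Leclerc: best allocation of the remaining 3 bidders over all 4 lots is Okafor→Lot E ($142), Santos→Lot G ($178), Quispe→Lot C ($119), total $439.
VCG payment = (others' best without Leclerc) − (others' welfare with Leclerc) = 439 − 414 = $25.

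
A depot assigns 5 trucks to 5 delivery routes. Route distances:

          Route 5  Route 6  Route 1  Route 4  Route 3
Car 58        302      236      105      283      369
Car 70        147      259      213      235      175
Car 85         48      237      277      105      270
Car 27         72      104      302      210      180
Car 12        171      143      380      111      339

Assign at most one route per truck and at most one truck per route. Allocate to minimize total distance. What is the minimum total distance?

Min total: 543 km

Optimal: Car 58→Route 1 (105 km), Car 70→Route 3 (175 km), Car 85→Route 5 (48 km), Car 27→Route 6 (104 km), Car 12→Route 4 (111 km) — total 105+175+48+104+111 = 543 km.
Swapping Car 27↔Car 12 (Car 27→Route 4 210 km, Car 12→Route 6 143 km) adds 138.
No other one-to-one assignment undercuts 543 km.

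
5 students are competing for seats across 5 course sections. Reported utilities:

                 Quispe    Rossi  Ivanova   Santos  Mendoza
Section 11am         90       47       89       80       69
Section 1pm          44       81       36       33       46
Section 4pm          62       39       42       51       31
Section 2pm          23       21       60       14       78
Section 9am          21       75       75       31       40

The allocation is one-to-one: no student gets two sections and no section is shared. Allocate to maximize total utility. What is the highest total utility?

Maximum total: 376 points

Optimal: Quispe→Section 4pm (62 points), Rossi→Section 1pm (81 points), Ivanova→Section 9am (75 points), Santos→Section 11am (80 points), Mendoza→Section 2pm (78 points) — total 62+81+75+80+78 = 376 points.
Column-greedy (each section in turn goes to its best remaining student) gives 375 points, worse by 1.
Next-best assignment: Quispe→Section 11am, Rossi→Section 1pm, Ivanova→Section 9am, Santos→Section 4pm, Mendoza→Section 2pm = 375 points.
Swapping Santos↔Rossi (Santos→Section 1pm 33 points, Rossi→Section 11am 47 points) loses 81.
No other one-to-one assignment exceeds 376 points.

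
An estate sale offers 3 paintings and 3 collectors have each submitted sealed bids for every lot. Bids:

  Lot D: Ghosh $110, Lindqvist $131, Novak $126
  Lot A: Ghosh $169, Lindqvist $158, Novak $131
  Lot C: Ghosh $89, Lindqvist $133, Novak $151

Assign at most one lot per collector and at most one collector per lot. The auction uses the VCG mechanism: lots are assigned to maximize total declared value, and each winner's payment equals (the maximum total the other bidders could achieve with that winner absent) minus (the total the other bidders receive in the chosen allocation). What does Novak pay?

Efficient allocation: Ghosh→Lot A ($169), Lindqvist→Lot D ($131), Novak→Lot C ($151); total welfare W = $451.
Novak receives Lot C at value $151, so the others get W − 151 = $300.
Without Novak: best allocation of the remaining 2 bidders over all 3 lots is Ghosh→Lot A ($169), Lindqvist→Lot C ($133), total $302.
VCG payment = (others' best without Novak) − (others' welfare with Novak) = 302 − 300 = $2.

Novak pays $2.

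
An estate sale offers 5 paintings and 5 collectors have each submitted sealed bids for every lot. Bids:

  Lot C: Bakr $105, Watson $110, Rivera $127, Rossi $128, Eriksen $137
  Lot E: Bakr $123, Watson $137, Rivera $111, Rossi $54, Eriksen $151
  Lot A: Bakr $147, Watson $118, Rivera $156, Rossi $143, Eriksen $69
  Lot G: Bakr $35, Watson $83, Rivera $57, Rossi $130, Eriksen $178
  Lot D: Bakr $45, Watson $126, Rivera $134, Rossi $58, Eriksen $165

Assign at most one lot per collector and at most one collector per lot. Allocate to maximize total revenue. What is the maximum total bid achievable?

Optimal: Bakr→Lot A ($147), Watson→Lot E ($137), Rivera→Lot D ($134), Rossi→Lot C ($128), Eriksen→Lot G ($178) — total 147+137+134+128+178 = $724.
Row-greedy (each collector in turn takes its best remaining lot) gives $685, worse by 39.
Next-best assignment: Bakr→Lot E, Watson→Lot D, Rivera→Lot A, Rossi→Lot C, Eriksen→Lot G = $711.
Swapping Rossi↔Watson (Rossi→Lot E $54, Watson→Lot C $110) loses 101.
Checked against all permutations: $724 is optimal.

Maximum total: $724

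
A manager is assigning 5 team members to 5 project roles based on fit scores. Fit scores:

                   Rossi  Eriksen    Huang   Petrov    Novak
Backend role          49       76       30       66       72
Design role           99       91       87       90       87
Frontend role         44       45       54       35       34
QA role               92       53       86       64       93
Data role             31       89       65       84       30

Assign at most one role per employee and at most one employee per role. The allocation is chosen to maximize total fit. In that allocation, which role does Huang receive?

This is the linear assignment problem.
Optimal: Rossi→Design role (99 pts), Eriksen→Backend role (76 pts), Huang→Frontend role (54 pts), Petrov→Data role (84 pts), Novak→QA role (93 pts) — total 99+76+54+84+93 = 406 pts.
Next-best assignment: Rossi→Design role, Eriksen→Data role, Huang→Frontend role, Petrov→Backend role, Novak→QA role = 401 pts.
No other one-to-one assignment exceeds 406 pts.
Huang's own top role is Design role (87 pts), but forcing Huang→Design role and reassigning the rest optimally gives only 384 pts — worse by 22.

Huang receives Frontend role.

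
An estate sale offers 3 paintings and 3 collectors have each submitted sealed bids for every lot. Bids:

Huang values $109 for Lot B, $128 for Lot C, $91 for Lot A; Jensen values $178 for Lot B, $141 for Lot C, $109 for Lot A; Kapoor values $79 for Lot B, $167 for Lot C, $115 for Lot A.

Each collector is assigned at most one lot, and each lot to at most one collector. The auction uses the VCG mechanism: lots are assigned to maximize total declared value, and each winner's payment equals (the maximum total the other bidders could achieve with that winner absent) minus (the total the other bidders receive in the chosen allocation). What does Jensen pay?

Efficient allocation: Huang→Lot A ($91), Jensen→Lot B ($178), Kapoor→Lot C ($167); total welfare W = $436.
Jensen receives Lot B at value $178, so the others get W − 178 = $258.
Without Jensen: best allocation of the remaining 2 bidders over all 3 lots is Huang→Lot B ($109), Kapoor→Lot C ($167), total $276.
VCG payment = (others' best without Jensen) − (others' welfare with Jensen) = 276 − 258 = $18.

Jensen pays $18.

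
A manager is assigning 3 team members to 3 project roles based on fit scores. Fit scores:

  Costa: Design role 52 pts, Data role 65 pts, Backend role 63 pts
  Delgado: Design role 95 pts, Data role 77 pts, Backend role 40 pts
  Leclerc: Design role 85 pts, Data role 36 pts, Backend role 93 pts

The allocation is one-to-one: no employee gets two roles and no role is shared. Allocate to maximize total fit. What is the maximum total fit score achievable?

Optimal: Costa→Data role (65 pts), Delgado→Design role (95 pts), Leclerc→Backend role (93 pts) — total 65+95+93 = 253 pts.
No other one-to-one assignment exceeds 253 pts.

Maximum total: 253 pts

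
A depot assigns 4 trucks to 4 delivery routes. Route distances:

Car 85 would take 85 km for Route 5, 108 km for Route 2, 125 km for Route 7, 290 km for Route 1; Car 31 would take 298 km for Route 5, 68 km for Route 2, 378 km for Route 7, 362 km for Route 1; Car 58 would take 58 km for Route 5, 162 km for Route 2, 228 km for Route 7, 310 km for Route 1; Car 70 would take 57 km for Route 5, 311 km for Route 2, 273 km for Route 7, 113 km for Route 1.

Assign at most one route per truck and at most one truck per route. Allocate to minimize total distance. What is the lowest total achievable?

Minimum total: 364 km

Optimal: Car 85→Route 7 (125 km), Car 31→Route 2 (68 km), Car 58→Route 5 (58 km), Car 70→Route 1 (113 km) — total 125+68+58+113 = 364 km.
Column-greedy (each route in turn goes to its cheapest remaining truck) gives 560 km, worse by 196.
Every other assignment is strictly worse.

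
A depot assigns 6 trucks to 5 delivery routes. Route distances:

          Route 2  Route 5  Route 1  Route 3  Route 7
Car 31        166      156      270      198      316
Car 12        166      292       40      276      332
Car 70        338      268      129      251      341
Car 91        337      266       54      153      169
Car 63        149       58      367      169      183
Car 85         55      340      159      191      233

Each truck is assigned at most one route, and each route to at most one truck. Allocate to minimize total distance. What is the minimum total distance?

This is the linear assignment problem.
Optimal: Car 85→Route 2 (55 km), Car 63→Route 5 (58 km), Car 12→Route 1 (40 km), Car 31→Route 3 (198 km), Car 91→Route 7 (169 km) — total 55+58+40+198+169 = 520 km.
Column-greedy (each route in turn goes to its cheapest remaining truck) gives 622 km, worse by 102.

Min total: 520 km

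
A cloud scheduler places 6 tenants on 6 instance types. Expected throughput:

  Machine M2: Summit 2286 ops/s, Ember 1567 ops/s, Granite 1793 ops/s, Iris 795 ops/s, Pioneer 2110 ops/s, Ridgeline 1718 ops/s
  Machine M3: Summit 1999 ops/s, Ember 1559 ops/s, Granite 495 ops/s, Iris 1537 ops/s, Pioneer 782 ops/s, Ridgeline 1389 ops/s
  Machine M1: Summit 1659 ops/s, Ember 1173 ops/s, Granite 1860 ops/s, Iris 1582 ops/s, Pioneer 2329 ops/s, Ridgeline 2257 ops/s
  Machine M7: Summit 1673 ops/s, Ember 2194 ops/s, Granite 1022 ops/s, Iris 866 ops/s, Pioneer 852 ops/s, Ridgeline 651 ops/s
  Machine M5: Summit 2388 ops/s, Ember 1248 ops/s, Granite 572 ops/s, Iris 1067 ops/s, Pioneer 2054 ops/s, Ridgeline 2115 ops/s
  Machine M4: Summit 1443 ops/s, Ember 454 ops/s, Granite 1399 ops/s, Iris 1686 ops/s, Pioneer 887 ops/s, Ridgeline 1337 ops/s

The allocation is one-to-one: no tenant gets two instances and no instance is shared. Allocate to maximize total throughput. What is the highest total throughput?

Optimal: Summit→Machine M3 (1999 ops/s), Ember→Machine M7 (2194 ops/s), Granite→Machine M2 (1793 ops/s), Iris→Machine M4 (1686 ops/s), Pioneer→Machine M1 (2329 ops/s), Ridgeline→Machine M5 (2115 ops/s) — total 1999+2194+1793+1686+2329+2115 = 12116 ops/s.

Max total: 12116 ops/s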